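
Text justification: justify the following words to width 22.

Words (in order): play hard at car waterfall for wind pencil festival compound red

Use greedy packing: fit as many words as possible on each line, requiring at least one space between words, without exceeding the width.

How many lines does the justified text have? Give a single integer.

Answer: 4

Derivation:
Line 1: ['play', 'hard', 'at', 'car'] (min_width=16, slack=6)
Line 2: ['waterfall', 'for', 'wind'] (min_width=18, slack=4)
Line 3: ['pencil', 'festival'] (min_width=15, slack=7)
Line 4: ['compound', 'red'] (min_width=12, slack=10)
Total lines: 4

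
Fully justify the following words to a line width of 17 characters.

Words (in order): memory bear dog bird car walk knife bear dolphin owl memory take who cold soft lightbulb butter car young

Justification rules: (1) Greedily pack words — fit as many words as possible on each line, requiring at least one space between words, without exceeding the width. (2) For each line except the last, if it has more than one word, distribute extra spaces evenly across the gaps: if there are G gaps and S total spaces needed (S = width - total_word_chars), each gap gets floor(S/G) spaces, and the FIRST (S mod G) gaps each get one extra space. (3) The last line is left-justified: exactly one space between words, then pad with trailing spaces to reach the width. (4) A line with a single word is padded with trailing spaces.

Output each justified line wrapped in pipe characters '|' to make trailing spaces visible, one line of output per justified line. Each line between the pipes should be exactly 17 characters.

Answer: |memory  bear  dog|
|bird   car   walk|
|knife        bear|
|dolphin       owl|
|memory  take  who|
|cold         soft|
|lightbulb  butter|
|car young        |

Derivation:
Line 1: ['memory', 'bear', 'dog'] (min_width=15, slack=2)
Line 2: ['bird', 'car', 'walk'] (min_width=13, slack=4)
Line 3: ['knife', 'bear'] (min_width=10, slack=7)
Line 4: ['dolphin', 'owl'] (min_width=11, slack=6)
Line 5: ['memory', 'take', 'who'] (min_width=15, slack=2)
Line 6: ['cold', 'soft'] (min_width=9, slack=8)
Line 7: ['lightbulb', 'butter'] (min_width=16, slack=1)
Line 8: ['car', 'young'] (min_width=9, slack=8)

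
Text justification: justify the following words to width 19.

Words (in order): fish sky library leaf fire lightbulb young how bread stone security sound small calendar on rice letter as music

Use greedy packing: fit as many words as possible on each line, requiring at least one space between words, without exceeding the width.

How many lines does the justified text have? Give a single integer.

Line 1: ['fish', 'sky', 'library'] (min_width=16, slack=3)
Line 2: ['leaf', 'fire', 'lightbulb'] (min_width=19, slack=0)
Line 3: ['young', 'how', 'bread'] (min_width=15, slack=4)
Line 4: ['stone', 'security'] (min_width=14, slack=5)
Line 5: ['sound', 'small'] (min_width=11, slack=8)
Line 6: ['calendar', 'on', 'rice'] (min_width=16, slack=3)
Line 7: ['letter', 'as', 'music'] (min_width=15, slack=4)
Total lines: 7

Answer: 7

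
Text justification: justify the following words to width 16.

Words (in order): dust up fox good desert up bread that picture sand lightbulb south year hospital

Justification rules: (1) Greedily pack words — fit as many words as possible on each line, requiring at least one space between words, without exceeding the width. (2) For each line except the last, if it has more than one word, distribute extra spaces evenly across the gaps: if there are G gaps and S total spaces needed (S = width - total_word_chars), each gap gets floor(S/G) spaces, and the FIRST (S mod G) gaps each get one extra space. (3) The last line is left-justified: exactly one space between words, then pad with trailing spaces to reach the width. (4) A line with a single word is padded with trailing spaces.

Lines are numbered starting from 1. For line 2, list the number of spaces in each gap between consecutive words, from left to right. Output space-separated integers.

Line 1: ['dust', 'up', 'fox', 'good'] (min_width=16, slack=0)
Line 2: ['desert', 'up', 'bread'] (min_width=15, slack=1)
Line 3: ['that', 'picture'] (min_width=12, slack=4)
Line 4: ['sand', 'lightbulb'] (min_width=14, slack=2)
Line 5: ['south', 'year'] (min_width=10, slack=6)
Line 6: ['hospital'] (min_width=8, slack=8)

Answer: 2 1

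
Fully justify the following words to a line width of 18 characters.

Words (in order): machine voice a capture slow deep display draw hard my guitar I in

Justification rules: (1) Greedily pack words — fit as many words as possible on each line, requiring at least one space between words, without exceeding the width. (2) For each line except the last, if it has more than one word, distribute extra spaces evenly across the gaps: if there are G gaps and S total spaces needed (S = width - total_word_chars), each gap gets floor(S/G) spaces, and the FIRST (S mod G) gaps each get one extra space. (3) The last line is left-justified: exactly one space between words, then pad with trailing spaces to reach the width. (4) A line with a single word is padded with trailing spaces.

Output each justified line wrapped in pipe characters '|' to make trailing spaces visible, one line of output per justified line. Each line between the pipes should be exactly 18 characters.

Line 1: ['machine', 'voice', 'a'] (min_width=15, slack=3)
Line 2: ['capture', 'slow', 'deep'] (min_width=17, slack=1)
Line 3: ['display', 'draw', 'hard'] (min_width=17, slack=1)
Line 4: ['my', 'guitar', 'I', 'in'] (min_width=14, slack=4)

Answer: |machine   voice  a|
|capture  slow deep|
|display  draw hard|
|my guitar I in    |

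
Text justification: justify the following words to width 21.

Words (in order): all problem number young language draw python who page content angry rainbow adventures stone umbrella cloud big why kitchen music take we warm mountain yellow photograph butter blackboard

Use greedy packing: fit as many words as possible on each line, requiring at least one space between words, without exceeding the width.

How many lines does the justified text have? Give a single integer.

Line 1: ['all', 'problem', 'number'] (min_width=18, slack=3)
Line 2: ['young', 'language', 'draw'] (min_width=19, slack=2)
Line 3: ['python', 'who', 'page'] (min_width=15, slack=6)
Line 4: ['content', 'angry', 'rainbow'] (min_width=21, slack=0)
Line 5: ['adventures', 'stone'] (min_width=16, slack=5)
Line 6: ['umbrella', 'cloud', 'big'] (min_width=18, slack=3)
Line 7: ['why', 'kitchen', 'music'] (min_width=17, slack=4)
Line 8: ['take', 'we', 'warm', 'mountain'] (min_width=21, slack=0)
Line 9: ['yellow', 'photograph'] (min_width=17, slack=4)
Line 10: ['butter', 'blackboard'] (min_width=17, slack=4)
Total lines: 10

Answer: 10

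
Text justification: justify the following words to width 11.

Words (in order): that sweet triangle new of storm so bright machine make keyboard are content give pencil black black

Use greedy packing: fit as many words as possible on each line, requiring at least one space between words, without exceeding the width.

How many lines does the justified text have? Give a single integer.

Line 1: ['that', 'sweet'] (min_width=10, slack=1)
Line 2: ['triangle'] (min_width=8, slack=3)
Line 3: ['new', 'of'] (min_width=6, slack=5)
Line 4: ['storm', 'so'] (min_width=8, slack=3)
Line 5: ['bright'] (min_width=6, slack=5)
Line 6: ['machine'] (min_width=7, slack=4)
Line 7: ['make'] (min_width=4, slack=7)
Line 8: ['keyboard'] (min_width=8, slack=3)
Line 9: ['are', 'content'] (min_width=11, slack=0)
Line 10: ['give', 'pencil'] (min_width=11, slack=0)
Line 11: ['black', 'black'] (min_width=11, slack=0)
Total lines: 11

Answer: 11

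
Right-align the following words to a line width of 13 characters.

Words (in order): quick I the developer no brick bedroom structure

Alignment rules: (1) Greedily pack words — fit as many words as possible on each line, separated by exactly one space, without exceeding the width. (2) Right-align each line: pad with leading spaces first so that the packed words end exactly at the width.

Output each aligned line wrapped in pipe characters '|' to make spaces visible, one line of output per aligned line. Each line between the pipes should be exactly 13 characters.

Line 1: ['quick', 'I', 'the'] (min_width=11, slack=2)
Line 2: ['developer', 'no'] (min_width=12, slack=1)
Line 3: ['brick', 'bedroom'] (min_width=13, slack=0)
Line 4: ['structure'] (min_width=9, slack=4)

Answer: |  quick I the|
| developer no|
|brick bedroom|
|    structure|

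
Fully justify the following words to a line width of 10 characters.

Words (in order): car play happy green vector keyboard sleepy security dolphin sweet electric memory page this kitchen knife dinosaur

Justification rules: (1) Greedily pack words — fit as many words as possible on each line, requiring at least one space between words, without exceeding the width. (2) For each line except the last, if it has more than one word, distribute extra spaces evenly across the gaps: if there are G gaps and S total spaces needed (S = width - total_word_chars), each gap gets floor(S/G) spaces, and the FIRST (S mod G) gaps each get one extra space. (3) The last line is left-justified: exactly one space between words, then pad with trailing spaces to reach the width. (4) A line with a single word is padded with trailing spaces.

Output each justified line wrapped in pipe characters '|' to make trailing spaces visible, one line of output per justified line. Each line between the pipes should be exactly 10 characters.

Line 1: ['car', 'play'] (min_width=8, slack=2)
Line 2: ['happy'] (min_width=5, slack=5)
Line 3: ['green'] (min_width=5, slack=5)
Line 4: ['vector'] (min_width=6, slack=4)
Line 5: ['keyboard'] (min_width=8, slack=2)
Line 6: ['sleepy'] (min_width=6, slack=4)
Line 7: ['security'] (min_width=8, slack=2)
Line 8: ['dolphin'] (min_width=7, slack=3)
Line 9: ['sweet'] (min_width=5, slack=5)
Line 10: ['electric'] (min_width=8, slack=2)
Line 11: ['memory'] (min_width=6, slack=4)
Line 12: ['page', 'this'] (min_width=9, slack=1)
Line 13: ['kitchen'] (min_width=7, slack=3)
Line 14: ['knife'] (min_width=5, slack=5)
Line 15: ['dinosaur'] (min_width=8, slack=2)

Answer: |car   play|
|happy     |
|green     |
|vector    |
|keyboard  |
|sleepy    |
|security  |
|dolphin   |
|sweet     |
|electric  |
|memory    |
|page  this|
|kitchen   |
|knife     |
|dinosaur  |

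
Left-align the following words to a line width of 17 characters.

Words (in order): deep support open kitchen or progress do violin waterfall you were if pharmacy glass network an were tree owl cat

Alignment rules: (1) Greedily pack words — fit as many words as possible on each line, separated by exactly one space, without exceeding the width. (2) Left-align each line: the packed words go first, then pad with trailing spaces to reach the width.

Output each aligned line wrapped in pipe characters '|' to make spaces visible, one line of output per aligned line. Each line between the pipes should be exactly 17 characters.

Answer: |deep support open|
|kitchen or       |
|progress do      |
|violin waterfall |
|you were if      |
|pharmacy glass   |
|network an were  |
|tree owl cat     |

Derivation:
Line 1: ['deep', 'support', 'open'] (min_width=17, slack=0)
Line 2: ['kitchen', 'or'] (min_width=10, slack=7)
Line 3: ['progress', 'do'] (min_width=11, slack=6)
Line 4: ['violin', 'waterfall'] (min_width=16, slack=1)
Line 5: ['you', 'were', 'if'] (min_width=11, slack=6)
Line 6: ['pharmacy', 'glass'] (min_width=14, slack=3)
Line 7: ['network', 'an', 'were'] (min_width=15, slack=2)
Line 8: ['tree', 'owl', 'cat'] (min_width=12, slack=5)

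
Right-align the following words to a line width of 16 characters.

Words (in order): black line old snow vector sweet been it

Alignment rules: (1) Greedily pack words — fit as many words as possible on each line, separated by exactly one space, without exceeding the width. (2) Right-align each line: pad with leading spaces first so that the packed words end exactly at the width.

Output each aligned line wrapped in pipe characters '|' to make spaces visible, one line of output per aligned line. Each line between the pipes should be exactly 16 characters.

Line 1: ['black', 'line', 'old'] (min_width=14, slack=2)
Line 2: ['snow', 'vector'] (min_width=11, slack=5)
Line 3: ['sweet', 'been', 'it'] (min_width=13, slack=3)

Answer: |  black line old|
|     snow vector|
|   sweet been it|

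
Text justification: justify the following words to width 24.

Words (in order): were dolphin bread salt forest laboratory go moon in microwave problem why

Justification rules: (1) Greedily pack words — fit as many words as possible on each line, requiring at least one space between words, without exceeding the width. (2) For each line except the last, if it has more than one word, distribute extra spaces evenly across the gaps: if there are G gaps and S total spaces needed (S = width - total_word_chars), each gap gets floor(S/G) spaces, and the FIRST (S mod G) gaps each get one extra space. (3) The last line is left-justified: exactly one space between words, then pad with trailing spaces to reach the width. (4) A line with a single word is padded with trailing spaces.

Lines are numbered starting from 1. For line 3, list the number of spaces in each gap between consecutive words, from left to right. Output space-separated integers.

Line 1: ['were', 'dolphin', 'bread', 'salt'] (min_width=23, slack=1)
Line 2: ['forest', 'laboratory', 'go'] (min_width=20, slack=4)
Line 3: ['moon', 'in', 'microwave'] (min_width=17, slack=7)
Line 4: ['problem', 'why'] (min_width=11, slack=13)

Answer: 5 4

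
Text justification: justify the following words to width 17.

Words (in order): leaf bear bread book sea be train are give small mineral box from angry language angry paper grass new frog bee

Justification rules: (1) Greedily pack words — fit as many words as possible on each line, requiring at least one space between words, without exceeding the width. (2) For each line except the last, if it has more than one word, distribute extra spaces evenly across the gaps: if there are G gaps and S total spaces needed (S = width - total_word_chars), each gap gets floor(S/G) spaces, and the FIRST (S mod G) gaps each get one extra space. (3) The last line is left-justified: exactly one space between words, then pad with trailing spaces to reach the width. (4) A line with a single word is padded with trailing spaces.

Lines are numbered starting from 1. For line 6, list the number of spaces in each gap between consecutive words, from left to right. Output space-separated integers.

Answer: 1 1

Derivation:
Line 1: ['leaf', 'bear', 'bread'] (min_width=15, slack=2)
Line 2: ['book', 'sea', 'be', 'train'] (min_width=17, slack=0)
Line 3: ['are', 'give', 'small'] (min_width=14, slack=3)
Line 4: ['mineral', 'box', 'from'] (min_width=16, slack=1)
Line 5: ['angry', 'language'] (min_width=14, slack=3)
Line 6: ['angry', 'paper', 'grass'] (min_width=17, slack=0)
Line 7: ['new', 'frog', 'bee'] (min_width=12, slack=5)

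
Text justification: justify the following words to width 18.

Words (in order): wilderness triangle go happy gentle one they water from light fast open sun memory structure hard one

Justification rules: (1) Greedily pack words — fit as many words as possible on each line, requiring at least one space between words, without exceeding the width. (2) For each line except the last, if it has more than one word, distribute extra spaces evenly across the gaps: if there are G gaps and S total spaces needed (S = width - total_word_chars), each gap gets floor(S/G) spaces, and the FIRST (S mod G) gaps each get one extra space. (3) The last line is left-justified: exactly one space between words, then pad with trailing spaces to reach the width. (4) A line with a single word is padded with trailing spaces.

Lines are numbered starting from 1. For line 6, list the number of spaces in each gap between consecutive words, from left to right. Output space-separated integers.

Answer: 3

Derivation:
Line 1: ['wilderness'] (min_width=10, slack=8)
Line 2: ['triangle', 'go', 'happy'] (min_width=17, slack=1)
Line 3: ['gentle', 'one', 'they'] (min_width=15, slack=3)
Line 4: ['water', 'from', 'light'] (min_width=16, slack=2)
Line 5: ['fast', 'open', 'sun'] (min_width=13, slack=5)
Line 6: ['memory', 'structure'] (min_width=16, slack=2)
Line 7: ['hard', 'one'] (min_width=8, slack=10)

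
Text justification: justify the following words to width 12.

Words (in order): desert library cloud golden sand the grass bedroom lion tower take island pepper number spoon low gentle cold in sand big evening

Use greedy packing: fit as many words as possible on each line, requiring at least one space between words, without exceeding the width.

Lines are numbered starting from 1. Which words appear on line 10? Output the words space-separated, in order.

Line 1: ['desert'] (min_width=6, slack=6)
Line 2: ['library'] (min_width=7, slack=5)
Line 3: ['cloud', 'golden'] (min_width=12, slack=0)
Line 4: ['sand', 'the'] (min_width=8, slack=4)
Line 5: ['grass'] (min_width=5, slack=7)
Line 6: ['bedroom', 'lion'] (min_width=12, slack=0)
Line 7: ['tower', 'take'] (min_width=10, slack=2)
Line 8: ['island'] (min_width=6, slack=6)
Line 9: ['pepper'] (min_width=6, slack=6)
Line 10: ['number', 'spoon'] (min_width=12, slack=0)
Line 11: ['low', 'gentle'] (min_width=10, slack=2)
Line 12: ['cold', 'in', 'sand'] (min_width=12, slack=0)
Line 13: ['big', 'evening'] (min_width=11, slack=1)

Answer: number spoon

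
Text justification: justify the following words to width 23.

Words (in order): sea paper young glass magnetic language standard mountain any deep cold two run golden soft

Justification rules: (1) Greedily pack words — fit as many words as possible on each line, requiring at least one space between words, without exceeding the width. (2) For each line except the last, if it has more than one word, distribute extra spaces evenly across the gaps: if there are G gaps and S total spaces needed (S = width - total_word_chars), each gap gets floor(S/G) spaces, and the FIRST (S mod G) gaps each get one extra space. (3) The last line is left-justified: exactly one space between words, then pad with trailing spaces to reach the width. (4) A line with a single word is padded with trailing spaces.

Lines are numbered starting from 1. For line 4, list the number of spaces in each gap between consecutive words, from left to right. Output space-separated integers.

Line 1: ['sea', 'paper', 'young', 'glass'] (min_width=21, slack=2)
Line 2: ['magnetic', 'language'] (min_width=17, slack=6)
Line 3: ['standard', 'mountain', 'any'] (min_width=21, slack=2)
Line 4: ['deep', 'cold', 'two', 'run'] (min_width=17, slack=6)
Line 5: ['golden', 'soft'] (min_width=11, slack=12)

Answer: 3 3 3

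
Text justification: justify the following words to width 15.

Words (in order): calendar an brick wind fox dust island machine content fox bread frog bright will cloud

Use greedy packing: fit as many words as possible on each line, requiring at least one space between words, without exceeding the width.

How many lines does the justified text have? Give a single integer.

Line 1: ['calendar', 'an'] (min_width=11, slack=4)
Line 2: ['brick', 'wind', 'fox'] (min_width=14, slack=1)
Line 3: ['dust', 'island'] (min_width=11, slack=4)
Line 4: ['machine', 'content'] (min_width=15, slack=0)
Line 5: ['fox', 'bread', 'frog'] (min_width=14, slack=1)
Line 6: ['bright', 'will'] (min_width=11, slack=4)
Line 7: ['cloud'] (min_width=5, slack=10)
Total lines: 7

Answer: 7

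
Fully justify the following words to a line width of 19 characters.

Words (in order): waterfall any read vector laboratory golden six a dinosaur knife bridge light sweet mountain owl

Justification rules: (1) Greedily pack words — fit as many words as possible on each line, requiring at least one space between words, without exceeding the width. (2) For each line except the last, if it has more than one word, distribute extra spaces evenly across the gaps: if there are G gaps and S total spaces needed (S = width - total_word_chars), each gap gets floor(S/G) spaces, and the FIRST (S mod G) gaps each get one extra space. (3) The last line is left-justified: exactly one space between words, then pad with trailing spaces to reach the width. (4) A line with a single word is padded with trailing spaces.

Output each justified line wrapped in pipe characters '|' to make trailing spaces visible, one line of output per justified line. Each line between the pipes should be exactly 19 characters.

Line 1: ['waterfall', 'any', 'read'] (min_width=18, slack=1)
Line 2: ['vector', 'laboratory'] (min_width=17, slack=2)
Line 3: ['golden', 'six', 'a'] (min_width=12, slack=7)
Line 4: ['dinosaur', 'knife'] (min_width=14, slack=5)
Line 5: ['bridge', 'light', 'sweet'] (min_width=18, slack=1)
Line 6: ['mountain', 'owl'] (min_width=12, slack=7)

Answer: |waterfall  any read|
|vector   laboratory|
|golden     six    a|
|dinosaur      knife|
|bridge  light sweet|
|mountain owl       |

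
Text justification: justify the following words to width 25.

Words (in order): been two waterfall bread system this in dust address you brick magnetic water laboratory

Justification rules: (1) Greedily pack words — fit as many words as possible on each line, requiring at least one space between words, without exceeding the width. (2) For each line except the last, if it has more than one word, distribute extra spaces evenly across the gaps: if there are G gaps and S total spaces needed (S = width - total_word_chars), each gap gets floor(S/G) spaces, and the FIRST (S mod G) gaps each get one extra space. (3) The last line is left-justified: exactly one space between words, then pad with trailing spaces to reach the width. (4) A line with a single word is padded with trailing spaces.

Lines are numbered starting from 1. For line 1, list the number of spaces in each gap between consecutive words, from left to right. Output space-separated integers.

Line 1: ['been', 'two', 'waterfall', 'bread'] (min_width=24, slack=1)
Line 2: ['system', 'this', 'in', 'dust'] (min_width=19, slack=6)
Line 3: ['address', 'you', 'brick'] (min_width=17, slack=8)
Line 4: ['magnetic', 'water', 'laboratory'] (min_width=25, slack=0)

Answer: 2 1 1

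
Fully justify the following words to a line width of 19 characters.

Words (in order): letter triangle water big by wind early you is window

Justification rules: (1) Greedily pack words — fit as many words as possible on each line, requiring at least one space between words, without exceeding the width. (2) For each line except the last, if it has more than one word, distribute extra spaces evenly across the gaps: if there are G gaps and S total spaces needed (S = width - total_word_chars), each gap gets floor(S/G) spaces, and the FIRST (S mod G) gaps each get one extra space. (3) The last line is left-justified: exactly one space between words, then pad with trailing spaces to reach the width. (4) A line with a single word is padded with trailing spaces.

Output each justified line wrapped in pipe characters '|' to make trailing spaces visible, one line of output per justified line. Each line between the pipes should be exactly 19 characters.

Line 1: ['letter', 'triangle'] (min_width=15, slack=4)
Line 2: ['water', 'big', 'by', 'wind'] (min_width=17, slack=2)
Line 3: ['early', 'you', 'is', 'window'] (min_width=19, slack=0)

Answer: |letter     triangle|
|water  big  by wind|
|early you is window|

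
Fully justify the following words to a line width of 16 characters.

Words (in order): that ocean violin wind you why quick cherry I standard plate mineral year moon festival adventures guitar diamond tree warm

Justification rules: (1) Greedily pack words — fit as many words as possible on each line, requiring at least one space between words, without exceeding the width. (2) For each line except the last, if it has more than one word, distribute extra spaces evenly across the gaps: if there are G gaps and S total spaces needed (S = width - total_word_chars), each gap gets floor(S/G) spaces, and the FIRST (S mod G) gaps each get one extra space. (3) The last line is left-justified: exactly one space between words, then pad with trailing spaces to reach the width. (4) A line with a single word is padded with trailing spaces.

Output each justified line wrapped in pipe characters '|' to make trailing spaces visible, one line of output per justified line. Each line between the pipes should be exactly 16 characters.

Line 1: ['that', 'ocean'] (min_width=10, slack=6)
Line 2: ['violin', 'wind', 'you'] (min_width=15, slack=1)
Line 3: ['why', 'quick', 'cherry'] (min_width=16, slack=0)
Line 4: ['I', 'standard', 'plate'] (min_width=16, slack=0)
Line 5: ['mineral', 'year'] (min_width=12, slack=4)
Line 6: ['moon', 'festival'] (min_width=13, slack=3)
Line 7: ['adventures'] (min_width=10, slack=6)
Line 8: ['guitar', 'diamond'] (min_width=14, slack=2)
Line 9: ['tree', 'warm'] (min_width=9, slack=7)

Answer: |that       ocean|
|violin  wind you|
|why quick cherry|
|I standard plate|
|mineral     year|
|moon    festival|
|adventures      |
|guitar   diamond|
|tree warm       |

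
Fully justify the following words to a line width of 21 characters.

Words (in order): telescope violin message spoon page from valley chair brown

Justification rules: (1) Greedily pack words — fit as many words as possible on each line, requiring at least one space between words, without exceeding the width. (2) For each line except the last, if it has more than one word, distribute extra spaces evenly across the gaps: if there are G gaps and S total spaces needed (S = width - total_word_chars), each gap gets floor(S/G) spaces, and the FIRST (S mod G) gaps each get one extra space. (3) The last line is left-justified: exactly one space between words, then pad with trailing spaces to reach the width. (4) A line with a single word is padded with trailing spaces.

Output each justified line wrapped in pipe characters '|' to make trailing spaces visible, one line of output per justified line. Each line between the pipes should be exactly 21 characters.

Answer: |telescope      violin|
|message   spoon  page|
|from   valley   chair|
|brown                |

Derivation:
Line 1: ['telescope', 'violin'] (min_width=16, slack=5)
Line 2: ['message', 'spoon', 'page'] (min_width=18, slack=3)
Line 3: ['from', 'valley', 'chair'] (min_width=17, slack=4)
Line 4: ['brown'] (min_width=5, slack=16)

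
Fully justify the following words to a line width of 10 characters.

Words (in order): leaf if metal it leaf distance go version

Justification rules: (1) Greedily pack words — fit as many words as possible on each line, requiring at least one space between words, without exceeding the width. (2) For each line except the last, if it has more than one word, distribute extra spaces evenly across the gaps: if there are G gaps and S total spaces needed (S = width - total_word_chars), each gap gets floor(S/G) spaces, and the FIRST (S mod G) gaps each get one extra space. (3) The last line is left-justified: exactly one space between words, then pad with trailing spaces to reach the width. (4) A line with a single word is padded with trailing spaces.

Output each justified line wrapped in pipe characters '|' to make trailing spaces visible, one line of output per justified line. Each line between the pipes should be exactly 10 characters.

Line 1: ['leaf', 'if'] (min_width=7, slack=3)
Line 2: ['metal', 'it'] (min_width=8, slack=2)
Line 3: ['leaf'] (min_width=4, slack=6)
Line 4: ['distance'] (min_width=8, slack=2)
Line 5: ['go', 'version'] (min_width=10, slack=0)

Answer: |leaf    if|
|metal   it|
|leaf      |
|distance  |
|go version|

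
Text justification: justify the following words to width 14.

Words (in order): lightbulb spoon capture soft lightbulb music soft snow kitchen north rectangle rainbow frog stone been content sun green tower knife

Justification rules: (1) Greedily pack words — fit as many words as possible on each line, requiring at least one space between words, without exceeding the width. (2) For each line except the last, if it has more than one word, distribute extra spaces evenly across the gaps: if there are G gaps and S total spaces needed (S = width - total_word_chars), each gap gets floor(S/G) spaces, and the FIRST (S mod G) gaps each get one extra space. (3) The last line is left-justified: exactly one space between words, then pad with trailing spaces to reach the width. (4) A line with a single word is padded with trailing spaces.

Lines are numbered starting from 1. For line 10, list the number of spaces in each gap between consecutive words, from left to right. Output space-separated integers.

Line 1: ['lightbulb'] (min_width=9, slack=5)
Line 2: ['spoon', 'capture'] (min_width=13, slack=1)
Line 3: ['soft', 'lightbulb'] (min_width=14, slack=0)
Line 4: ['music', 'soft'] (min_width=10, slack=4)
Line 5: ['snow', 'kitchen'] (min_width=12, slack=2)
Line 6: ['north'] (min_width=5, slack=9)
Line 7: ['rectangle'] (min_width=9, slack=5)
Line 8: ['rainbow', 'frog'] (min_width=12, slack=2)
Line 9: ['stone', 'been'] (min_width=10, slack=4)
Line 10: ['content', 'sun'] (min_width=11, slack=3)
Line 11: ['green', 'tower'] (min_width=11, slack=3)
Line 12: ['knife'] (min_width=5, slack=9)

Answer: 4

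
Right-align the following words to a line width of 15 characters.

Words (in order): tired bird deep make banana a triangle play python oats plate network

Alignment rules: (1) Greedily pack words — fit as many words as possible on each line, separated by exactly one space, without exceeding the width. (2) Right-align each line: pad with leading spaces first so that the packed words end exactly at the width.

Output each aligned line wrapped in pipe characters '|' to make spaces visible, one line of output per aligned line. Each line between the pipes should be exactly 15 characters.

Answer: |tired bird deep|
|  make banana a|
|  triangle play|
|    python oats|
|  plate network|

Derivation:
Line 1: ['tired', 'bird', 'deep'] (min_width=15, slack=0)
Line 2: ['make', 'banana', 'a'] (min_width=13, slack=2)
Line 3: ['triangle', 'play'] (min_width=13, slack=2)
Line 4: ['python', 'oats'] (min_width=11, slack=4)
Line 5: ['plate', 'network'] (min_width=13, slack=2)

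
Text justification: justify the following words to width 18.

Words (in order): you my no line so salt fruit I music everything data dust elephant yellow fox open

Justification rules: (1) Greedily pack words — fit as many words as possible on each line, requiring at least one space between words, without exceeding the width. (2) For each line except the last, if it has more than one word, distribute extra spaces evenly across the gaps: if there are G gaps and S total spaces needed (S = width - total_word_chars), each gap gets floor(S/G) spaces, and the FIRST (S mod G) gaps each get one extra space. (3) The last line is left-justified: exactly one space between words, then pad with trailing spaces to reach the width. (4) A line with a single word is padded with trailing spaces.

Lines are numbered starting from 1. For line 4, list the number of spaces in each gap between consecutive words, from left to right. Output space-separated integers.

Answer: 6

Derivation:
Line 1: ['you', 'my', 'no', 'line', 'so'] (min_width=17, slack=1)
Line 2: ['salt', 'fruit', 'I', 'music'] (min_width=18, slack=0)
Line 3: ['everything', 'data'] (min_width=15, slack=3)
Line 4: ['dust', 'elephant'] (min_width=13, slack=5)
Line 5: ['yellow', 'fox', 'open'] (min_width=15, slack=3)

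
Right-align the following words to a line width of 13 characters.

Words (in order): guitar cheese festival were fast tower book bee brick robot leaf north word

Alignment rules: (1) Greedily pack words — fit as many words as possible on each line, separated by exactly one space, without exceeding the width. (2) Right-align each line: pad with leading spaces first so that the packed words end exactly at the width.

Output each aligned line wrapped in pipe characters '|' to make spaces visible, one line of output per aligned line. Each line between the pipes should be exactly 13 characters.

Line 1: ['guitar', 'cheese'] (min_width=13, slack=0)
Line 2: ['festival', 'were'] (min_width=13, slack=0)
Line 3: ['fast', 'tower'] (min_width=10, slack=3)
Line 4: ['book', 'bee'] (min_width=8, slack=5)
Line 5: ['brick', 'robot'] (min_width=11, slack=2)
Line 6: ['leaf', 'north'] (min_width=10, slack=3)
Line 7: ['word'] (min_width=4, slack=9)

Answer: |guitar cheese|
|festival were|
|   fast tower|
|     book bee|
|  brick robot|
|   leaf north|
|         word|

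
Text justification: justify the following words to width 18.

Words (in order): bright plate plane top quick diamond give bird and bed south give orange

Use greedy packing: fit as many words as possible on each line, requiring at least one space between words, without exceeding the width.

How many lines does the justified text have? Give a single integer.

Line 1: ['bright', 'plate', 'plane'] (min_width=18, slack=0)
Line 2: ['top', 'quick', 'diamond'] (min_width=17, slack=1)
Line 3: ['give', 'bird', 'and', 'bed'] (min_width=17, slack=1)
Line 4: ['south', 'give', 'orange'] (min_width=17, slack=1)
Total lines: 4

Answer: 4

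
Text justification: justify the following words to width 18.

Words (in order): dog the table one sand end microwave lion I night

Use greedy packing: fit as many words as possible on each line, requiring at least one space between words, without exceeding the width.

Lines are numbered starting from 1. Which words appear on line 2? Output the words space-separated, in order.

Answer: sand end microwave

Derivation:
Line 1: ['dog', 'the', 'table', 'one'] (min_width=17, slack=1)
Line 2: ['sand', 'end', 'microwave'] (min_width=18, slack=0)
Line 3: ['lion', 'I', 'night'] (min_width=12, slack=6)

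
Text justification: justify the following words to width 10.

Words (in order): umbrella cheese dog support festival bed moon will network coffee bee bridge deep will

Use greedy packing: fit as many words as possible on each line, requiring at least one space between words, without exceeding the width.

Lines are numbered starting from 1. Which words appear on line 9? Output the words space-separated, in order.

Line 1: ['umbrella'] (min_width=8, slack=2)
Line 2: ['cheese', 'dog'] (min_width=10, slack=0)
Line 3: ['support'] (min_width=7, slack=3)
Line 4: ['festival'] (min_width=8, slack=2)
Line 5: ['bed', 'moon'] (min_width=8, slack=2)
Line 6: ['will'] (min_width=4, slack=6)
Line 7: ['network'] (min_width=7, slack=3)
Line 8: ['coffee', 'bee'] (min_width=10, slack=0)
Line 9: ['bridge'] (min_width=6, slack=4)
Line 10: ['deep', 'will'] (min_width=9, slack=1)

Answer: bridge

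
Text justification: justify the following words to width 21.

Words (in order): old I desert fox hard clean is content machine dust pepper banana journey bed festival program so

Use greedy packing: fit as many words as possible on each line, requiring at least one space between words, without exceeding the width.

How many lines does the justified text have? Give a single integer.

Line 1: ['old', 'I', 'desert', 'fox', 'hard'] (min_width=21, slack=0)
Line 2: ['clean', 'is', 'content'] (min_width=16, slack=5)
Line 3: ['machine', 'dust', 'pepper'] (min_width=19, slack=2)
Line 4: ['banana', 'journey', 'bed'] (min_width=18, slack=3)
Line 5: ['festival', 'program', 'so'] (min_width=19, slack=2)
Total lines: 5

Answer: 5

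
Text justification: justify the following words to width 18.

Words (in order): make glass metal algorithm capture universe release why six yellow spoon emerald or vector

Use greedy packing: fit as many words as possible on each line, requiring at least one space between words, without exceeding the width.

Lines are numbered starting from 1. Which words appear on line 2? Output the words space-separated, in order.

Answer: algorithm capture

Derivation:
Line 1: ['make', 'glass', 'metal'] (min_width=16, slack=2)
Line 2: ['algorithm', 'capture'] (min_width=17, slack=1)
Line 3: ['universe', 'release'] (min_width=16, slack=2)
Line 4: ['why', 'six', 'yellow'] (min_width=14, slack=4)
Line 5: ['spoon', 'emerald', 'or'] (min_width=16, slack=2)
Line 6: ['vector'] (min_width=6, slack=12)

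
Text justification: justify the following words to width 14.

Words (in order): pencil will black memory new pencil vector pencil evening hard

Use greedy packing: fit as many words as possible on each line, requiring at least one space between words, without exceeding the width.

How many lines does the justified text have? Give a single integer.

Line 1: ['pencil', 'will'] (min_width=11, slack=3)
Line 2: ['black', 'memory'] (min_width=12, slack=2)
Line 3: ['new', 'pencil'] (min_width=10, slack=4)
Line 4: ['vector', 'pencil'] (min_width=13, slack=1)
Line 5: ['evening', 'hard'] (min_width=12, slack=2)
Total lines: 5

Answer: 5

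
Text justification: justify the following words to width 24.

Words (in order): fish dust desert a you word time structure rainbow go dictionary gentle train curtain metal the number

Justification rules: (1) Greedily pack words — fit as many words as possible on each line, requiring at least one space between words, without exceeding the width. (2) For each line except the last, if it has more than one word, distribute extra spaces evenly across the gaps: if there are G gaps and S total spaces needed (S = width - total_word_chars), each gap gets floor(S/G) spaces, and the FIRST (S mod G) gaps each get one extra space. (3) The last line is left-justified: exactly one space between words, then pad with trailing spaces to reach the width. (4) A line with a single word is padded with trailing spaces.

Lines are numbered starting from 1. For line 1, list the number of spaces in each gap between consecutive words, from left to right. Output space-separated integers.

Line 1: ['fish', 'dust', 'desert', 'a', 'you'] (min_width=22, slack=2)
Line 2: ['word', 'time', 'structure'] (min_width=19, slack=5)
Line 3: ['rainbow', 'go', 'dictionary'] (min_width=21, slack=3)
Line 4: ['gentle', 'train', 'curtain'] (min_width=20, slack=4)
Line 5: ['metal', 'the', 'number'] (min_width=16, slack=8)

Answer: 2 2 1 1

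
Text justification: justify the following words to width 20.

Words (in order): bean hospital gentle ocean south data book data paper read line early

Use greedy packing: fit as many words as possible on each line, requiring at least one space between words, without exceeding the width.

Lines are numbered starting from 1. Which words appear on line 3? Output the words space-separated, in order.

Answer: book data paper read

Derivation:
Line 1: ['bean', 'hospital', 'gentle'] (min_width=20, slack=0)
Line 2: ['ocean', 'south', 'data'] (min_width=16, slack=4)
Line 3: ['book', 'data', 'paper', 'read'] (min_width=20, slack=0)
Line 4: ['line', 'early'] (min_width=10, slack=10)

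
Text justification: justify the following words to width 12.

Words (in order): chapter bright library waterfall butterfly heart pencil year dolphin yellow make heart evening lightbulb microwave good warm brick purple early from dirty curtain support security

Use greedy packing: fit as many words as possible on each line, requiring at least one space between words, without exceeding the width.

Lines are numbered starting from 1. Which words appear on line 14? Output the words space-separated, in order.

Answer: brick purple

Derivation:
Line 1: ['chapter'] (min_width=7, slack=5)
Line 2: ['bright'] (min_width=6, slack=6)
Line 3: ['library'] (min_width=7, slack=5)
Line 4: ['waterfall'] (min_width=9, slack=3)
Line 5: ['butterfly'] (min_width=9, slack=3)
Line 6: ['heart', 'pencil'] (min_width=12, slack=0)
Line 7: ['year', 'dolphin'] (min_width=12, slack=0)
Line 8: ['yellow', 'make'] (min_width=11, slack=1)
Line 9: ['heart'] (min_width=5, slack=7)
Line 10: ['evening'] (min_width=7, slack=5)
Line 11: ['lightbulb'] (min_width=9, slack=3)
Line 12: ['microwave'] (min_width=9, slack=3)
Line 13: ['good', 'warm'] (min_width=9, slack=3)
Line 14: ['brick', 'purple'] (min_width=12, slack=0)
Line 15: ['early', 'from'] (min_width=10, slack=2)
Line 16: ['dirty'] (min_width=5, slack=7)
Line 17: ['curtain'] (min_width=7, slack=5)
Line 18: ['support'] (min_width=7, slack=5)
Line 19: ['security'] (min_width=8, slack=4)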